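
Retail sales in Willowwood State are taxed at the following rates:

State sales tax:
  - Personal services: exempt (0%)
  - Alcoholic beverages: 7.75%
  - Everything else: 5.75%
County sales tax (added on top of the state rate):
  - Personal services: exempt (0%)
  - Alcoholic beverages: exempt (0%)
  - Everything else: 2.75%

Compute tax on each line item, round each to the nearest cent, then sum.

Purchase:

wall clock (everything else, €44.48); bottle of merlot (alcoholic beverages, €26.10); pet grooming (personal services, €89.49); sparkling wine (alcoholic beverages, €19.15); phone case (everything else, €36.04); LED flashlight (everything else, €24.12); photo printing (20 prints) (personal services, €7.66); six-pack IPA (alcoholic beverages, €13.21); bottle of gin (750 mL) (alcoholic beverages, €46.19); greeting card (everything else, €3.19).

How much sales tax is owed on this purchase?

Wall clock €44.48: everything else → 5.75% + 2.75% county = 8.5% → €3.78
Bottle of merlot €26.10: alcoholic beverages → 7.75% + 0% county = 7.75% → €2.02
Pet grooming €89.49: personal services → 0% + 0% county = 0% → €0.00
Sparkling wine €19.15: alcoholic beverages → 7.75% + 0% county = 7.75% → €1.48
Phone case €36.04: everything else → 5.75% + 2.75% county = 8.5% → €3.06
LED flashlight €24.12: everything else → 5.75% + 2.75% county = 8.5% → €2.05
Photo printing (20 prints) €7.66: personal services → 0% + 0% county = 0% → €0.00
Six-pack IPA €13.21: alcoholic beverages → 7.75% + 0% county = 7.75% → €1.02
Bottle of gin (750 mL) €46.19: alcoholic beverages → 7.75% + 0% county = 7.75% → €3.58
Greeting card €3.19: everything else → 5.75% + 2.75% county = 8.5% → €0.27
Total tax = €3.78 + €2.02 + €1.48 + €3.06 + €2.05 + €1.02 + €3.58 + €0.27 = €17.26

€17.26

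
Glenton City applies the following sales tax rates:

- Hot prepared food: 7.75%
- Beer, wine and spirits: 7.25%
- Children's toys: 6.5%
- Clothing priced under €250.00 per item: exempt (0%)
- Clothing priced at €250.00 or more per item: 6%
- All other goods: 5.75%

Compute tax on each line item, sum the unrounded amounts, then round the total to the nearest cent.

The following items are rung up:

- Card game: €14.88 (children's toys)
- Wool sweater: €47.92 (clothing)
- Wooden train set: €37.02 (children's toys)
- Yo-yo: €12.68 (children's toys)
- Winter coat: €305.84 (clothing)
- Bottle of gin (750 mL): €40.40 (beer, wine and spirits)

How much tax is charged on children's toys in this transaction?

€4.20

Card game €14.88: children's toys → 6.5% → €0.9672
Wooden train set €37.02: children's toys → 6.5% → €2.4063
Yo-yo €12.68: children's toys → 6.5% → €0.8242
Tax on children's toys: unrounded sum = €4.1977 → €4.20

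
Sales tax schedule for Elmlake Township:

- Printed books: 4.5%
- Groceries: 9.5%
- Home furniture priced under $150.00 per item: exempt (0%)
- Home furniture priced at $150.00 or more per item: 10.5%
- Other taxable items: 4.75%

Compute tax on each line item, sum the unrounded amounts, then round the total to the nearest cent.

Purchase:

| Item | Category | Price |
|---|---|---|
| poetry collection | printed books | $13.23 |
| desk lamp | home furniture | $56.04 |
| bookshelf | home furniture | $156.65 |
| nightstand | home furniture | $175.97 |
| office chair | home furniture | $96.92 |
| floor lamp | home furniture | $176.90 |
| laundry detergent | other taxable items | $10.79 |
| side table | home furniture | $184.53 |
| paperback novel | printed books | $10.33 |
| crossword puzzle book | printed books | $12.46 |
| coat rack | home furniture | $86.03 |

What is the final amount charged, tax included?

$1054.86

Poetry collection $13.23: printed books → 4.5% → $0.59535
Desk lamp $56.04: home furniture, under $150.00 → 0% → $0.00
Bookshelf $156.65: home furniture, $150.00 or more → 10.5% → $16.44825
Nightstand $175.97: home furniture, $150.00 or more → 10.5% → $18.47685
Office chair $96.92: home furniture, under $150.00 → 0% → $0.00
Floor lamp $176.90: home furniture, $150.00 or more → 10.5% → $18.5745
Laundry detergent $10.79: other taxable items → 4.75% → $0.512525
Side table $184.53: home furniture, $150.00 or more → 10.5% → $19.37565
Paperback novel $10.33: printed books → 4.5% → $0.46485
Crossword puzzle book $12.46: printed books → 4.5% → $0.5607
Coat rack $86.03: home furniture, under $150.00 → 0% → $0.00
Subtotal = $979.85; unrounded tax = $75.008675 → $75.01; total due = $1054.86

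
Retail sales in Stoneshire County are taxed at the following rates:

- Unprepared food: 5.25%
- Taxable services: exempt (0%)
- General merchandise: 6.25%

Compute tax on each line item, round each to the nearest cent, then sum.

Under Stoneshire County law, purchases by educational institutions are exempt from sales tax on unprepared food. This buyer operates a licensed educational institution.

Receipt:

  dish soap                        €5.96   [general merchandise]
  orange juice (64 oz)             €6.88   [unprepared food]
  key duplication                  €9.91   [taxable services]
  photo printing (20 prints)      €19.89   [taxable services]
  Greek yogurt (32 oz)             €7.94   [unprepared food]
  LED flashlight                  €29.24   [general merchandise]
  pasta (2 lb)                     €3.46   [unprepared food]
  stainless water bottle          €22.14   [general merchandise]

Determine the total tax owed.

Dish soap €5.96: general merchandise → 6.25% → €0.37
Orange juice (64 oz) €6.88: unprepared food, buyer-exempt → 0% → €0.00
Key duplication €9.91: taxable services → 0% → €0.00
Photo printing (20 prints) €19.89: taxable services → 0% → €0.00
Greek yogurt (32 oz) €7.94: unprepared food, buyer-exempt → 0% → €0.00
LED flashlight €29.24: general merchandise → 6.25% → €1.83
Pasta (2 lb) €3.46: unprepared food, buyer-exempt → 0% → €0.00
Stainless water bottle €22.14: general merchandise → 6.25% → €1.38
Total tax = €0.37 + €1.83 + €1.38 = €3.58

€3.58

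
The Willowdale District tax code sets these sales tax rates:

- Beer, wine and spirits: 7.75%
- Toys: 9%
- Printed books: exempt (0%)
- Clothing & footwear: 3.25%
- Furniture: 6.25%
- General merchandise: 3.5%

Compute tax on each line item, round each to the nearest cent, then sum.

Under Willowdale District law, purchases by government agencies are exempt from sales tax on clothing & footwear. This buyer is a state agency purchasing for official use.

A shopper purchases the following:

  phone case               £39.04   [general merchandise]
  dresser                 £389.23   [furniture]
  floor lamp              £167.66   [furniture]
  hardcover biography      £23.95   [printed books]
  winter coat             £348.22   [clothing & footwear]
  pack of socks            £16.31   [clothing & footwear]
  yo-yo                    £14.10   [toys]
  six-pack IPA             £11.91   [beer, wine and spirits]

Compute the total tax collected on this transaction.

£38.37

Phone case £39.04: general merchandise → 3.5% → £1.37
Dresser £389.23: furniture → 6.25% → £24.33
Floor lamp £167.66: furniture → 6.25% → £10.48
Hardcover biography £23.95: printed books → 0% → £0.00
Winter coat £348.22: clothing & footwear, buyer-exempt → 0% → £0.00
Pack of socks £16.31: clothing & footwear, buyer-exempt → 0% → £0.00
Yo-yo £14.10: toys → 9% → £1.27
Six-pack IPA £11.91: beer, wine and spirits → 7.75% → £0.92
Total tax = £1.37 + £24.33 + £10.48 + £1.27 + £0.92 = £38.37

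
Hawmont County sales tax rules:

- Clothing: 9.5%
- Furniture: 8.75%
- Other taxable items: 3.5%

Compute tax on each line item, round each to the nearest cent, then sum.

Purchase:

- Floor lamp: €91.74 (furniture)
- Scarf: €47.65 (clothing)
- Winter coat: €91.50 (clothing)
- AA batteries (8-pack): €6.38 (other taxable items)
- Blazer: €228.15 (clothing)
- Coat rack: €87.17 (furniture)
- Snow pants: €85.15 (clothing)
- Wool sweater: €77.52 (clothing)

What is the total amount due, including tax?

€781.48

Floor lamp €91.74: furniture → 8.75% → €8.03
Scarf €47.65: clothing → 9.5% → €4.53
Winter coat €91.50: clothing → 9.5% → €8.69
AA batteries (8-pack) €6.38: other taxable items → 3.5% → €0.22
Blazer €228.15: clothing → 9.5% → €21.67
Coat rack €87.17: furniture → 8.75% → €7.63
Snow pants €85.15: clothing → 9.5% → €8.09
Wool sweater €77.52: clothing → 9.5% → €7.36
Subtotal = €715.26; tax = €66.22; total due = €781.48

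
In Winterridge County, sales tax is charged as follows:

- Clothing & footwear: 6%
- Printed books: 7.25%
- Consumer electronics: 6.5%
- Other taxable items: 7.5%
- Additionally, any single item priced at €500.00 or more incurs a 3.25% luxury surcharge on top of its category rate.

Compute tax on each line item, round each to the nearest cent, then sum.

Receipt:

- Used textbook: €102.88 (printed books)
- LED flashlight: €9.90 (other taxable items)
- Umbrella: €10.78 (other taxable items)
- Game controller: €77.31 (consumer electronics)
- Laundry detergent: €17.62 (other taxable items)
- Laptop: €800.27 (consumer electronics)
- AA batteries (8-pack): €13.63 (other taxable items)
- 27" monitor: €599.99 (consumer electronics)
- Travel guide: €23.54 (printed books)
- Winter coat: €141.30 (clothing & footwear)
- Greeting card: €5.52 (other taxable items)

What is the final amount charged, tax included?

€1966.25

Used textbook €102.88: printed books → 7.25% → €7.46
LED flashlight €9.90: other taxable items → 7.5% → €0.74
Umbrella €10.78: other taxable items → 7.5% → €0.81
Game controller €77.31: consumer electronics → 6.5% → €5.03
Laundry detergent €17.62: other taxable items → 7.5% → €1.32
Laptop €800.27: consumer electronics → 6.5% + 3.25% surcharge = 9.75% → €78.03
AA batteries (8-pack) €13.63: other taxable items → 7.5% → €1.02
27" monitor €599.99: consumer electronics → 6.5% + 3.25% surcharge = 9.75% → €58.50
Travel guide €23.54: printed books → 7.25% → €1.71
Winter coat €141.30: clothing & footwear → 6% → €8.48
Greeting card €5.52: other taxable items → 7.5% → €0.41
Subtotal = €1802.74; tax = €163.51; total due = €1966.25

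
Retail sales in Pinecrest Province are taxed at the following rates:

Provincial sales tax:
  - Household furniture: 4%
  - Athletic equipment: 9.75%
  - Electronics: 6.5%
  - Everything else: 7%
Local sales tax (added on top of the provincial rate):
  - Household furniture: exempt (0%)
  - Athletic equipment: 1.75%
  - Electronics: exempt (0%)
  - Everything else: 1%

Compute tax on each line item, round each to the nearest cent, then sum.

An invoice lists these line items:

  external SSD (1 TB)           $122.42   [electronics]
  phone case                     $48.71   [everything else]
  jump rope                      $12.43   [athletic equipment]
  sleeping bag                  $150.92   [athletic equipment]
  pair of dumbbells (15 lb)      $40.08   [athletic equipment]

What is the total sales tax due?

$35.26

External SSD (1 TB) $122.42: electronics → 6.5% + 0% local = 6.5% → $7.96
Phone case $48.71: everything else → 7% + 1% local = 8% → $3.90
Jump rope $12.43: athletic equipment → 9.75% + 1.75% local = 11.5% → $1.43
Sleeping bag $150.92: athletic equipment → 9.75% + 1.75% local = 11.5% → $17.36
Pair of dumbbells (15 lb) $40.08: athletic equipment → 9.75% + 1.75% local = 11.5% → $4.61
Total tax = $7.96 + $3.90 + $1.43 + $17.36 + $4.61 = $35.26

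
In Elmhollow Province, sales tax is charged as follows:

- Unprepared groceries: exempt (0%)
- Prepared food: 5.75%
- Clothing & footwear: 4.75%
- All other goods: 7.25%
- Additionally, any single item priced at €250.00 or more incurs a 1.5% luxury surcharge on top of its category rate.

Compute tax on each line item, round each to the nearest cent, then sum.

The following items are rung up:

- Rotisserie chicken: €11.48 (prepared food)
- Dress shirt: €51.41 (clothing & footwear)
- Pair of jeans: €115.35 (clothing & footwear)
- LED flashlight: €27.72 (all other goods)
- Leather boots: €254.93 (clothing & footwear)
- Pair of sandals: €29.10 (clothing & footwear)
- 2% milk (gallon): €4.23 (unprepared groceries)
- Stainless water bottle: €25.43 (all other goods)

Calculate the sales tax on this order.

Rotisserie chicken €11.48: prepared food → 5.75% → €0.66
Dress shirt €51.41: clothing & footwear → 4.75% → €2.44
Pair of jeans €115.35: clothing & footwear → 4.75% → €5.48
LED flashlight €27.72: all other goods → 7.25% → €2.01
Leather boots €254.93: clothing & footwear → 4.75% + 1.5% surcharge = 6.25% → €15.93
Pair of sandals €29.10: clothing & footwear → 4.75% → €1.38
2% milk (gallon) €4.23: unprepared groceries → 0% → €0.00
Stainless water bottle €25.43: all other goods → 7.25% → €1.84
Total tax = €0.66 + €2.44 + €5.48 + €2.01 + €15.93 + €1.38 + €1.84 = €29.74

€29.74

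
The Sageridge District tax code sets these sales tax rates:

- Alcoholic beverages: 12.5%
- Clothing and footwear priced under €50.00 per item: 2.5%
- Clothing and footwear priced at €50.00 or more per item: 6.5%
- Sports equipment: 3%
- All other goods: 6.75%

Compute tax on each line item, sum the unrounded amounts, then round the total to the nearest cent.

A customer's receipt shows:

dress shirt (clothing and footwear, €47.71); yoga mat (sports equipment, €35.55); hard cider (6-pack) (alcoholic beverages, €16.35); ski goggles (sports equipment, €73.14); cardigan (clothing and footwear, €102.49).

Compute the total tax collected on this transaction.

Dress shirt €47.71: clothing and footwear, under €50.00 → 2.5% → €1.19275
Yoga mat €35.55: sports equipment → 3% → €1.0665
Hard cider (6-pack) €16.35: alcoholic beverages → 12.5% → €2.04375
Ski goggles €73.14: sports equipment → 3% → €2.1942
Cardigan €102.49: clothing and footwear, €50.00 or more → 6.5% → €6.66185
Unrounded tax sum = €13.15905 → €13.16

€13.16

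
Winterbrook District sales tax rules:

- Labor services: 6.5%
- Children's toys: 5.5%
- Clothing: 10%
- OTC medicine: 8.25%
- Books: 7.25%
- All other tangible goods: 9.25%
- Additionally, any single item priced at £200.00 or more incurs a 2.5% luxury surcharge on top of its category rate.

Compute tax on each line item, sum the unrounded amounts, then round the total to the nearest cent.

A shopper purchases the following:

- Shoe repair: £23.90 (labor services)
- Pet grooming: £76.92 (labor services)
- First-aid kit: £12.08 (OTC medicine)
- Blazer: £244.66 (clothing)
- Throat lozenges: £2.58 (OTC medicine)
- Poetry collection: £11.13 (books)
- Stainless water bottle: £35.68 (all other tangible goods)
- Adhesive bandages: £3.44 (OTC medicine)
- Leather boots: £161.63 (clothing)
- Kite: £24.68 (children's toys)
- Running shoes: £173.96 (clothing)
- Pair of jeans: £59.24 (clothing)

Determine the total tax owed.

£83.58

Shoe repair £23.90: labor services → 6.5% → £1.5535
Pet grooming £76.92: labor services → 6.5% → £4.9998
First-aid kit £12.08: OTC medicine → 8.25% → £0.9966
Blazer £244.66: clothing → 10% + 2.5% surcharge = 12.5% → £30.5825
Throat lozenges £2.58: OTC medicine → 8.25% → £0.21285
Poetry collection £11.13: books → 7.25% → £0.806925
Stainless water bottle £35.68: all other tangible goods → 9.25% → £3.3004
Adhesive bandages £3.44: OTC medicine → 8.25% → £0.2838
Leather boots £161.63: clothing → 10% → £16.163
Kite £24.68: children's toys → 5.5% → £1.3574
Running shoes £173.96: clothing → 10% → £17.396
Pair of jeans £59.24: clothing → 10% → £5.924
Unrounded tax sum = £83.576775 → £83.58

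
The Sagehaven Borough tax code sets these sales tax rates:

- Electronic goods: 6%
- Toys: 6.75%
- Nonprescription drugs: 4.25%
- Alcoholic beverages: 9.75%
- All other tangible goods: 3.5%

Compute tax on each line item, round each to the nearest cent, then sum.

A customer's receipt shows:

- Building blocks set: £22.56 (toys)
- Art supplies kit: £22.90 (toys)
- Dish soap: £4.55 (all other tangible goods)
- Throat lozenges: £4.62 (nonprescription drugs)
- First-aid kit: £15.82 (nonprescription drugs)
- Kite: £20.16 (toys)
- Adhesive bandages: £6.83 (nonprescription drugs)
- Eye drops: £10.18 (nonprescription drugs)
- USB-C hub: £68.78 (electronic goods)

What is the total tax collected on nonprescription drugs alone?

£1.59

Throat lozenges £4.62: nonprescription drugs → 4.25% → £0.20
First-aid kit £15.82: nonprescription drugs → 4.25% → £0.67
Adhesive bandages £6.83: nonprescription drugs → 4.25% → £0.29
Eye drops £10.18: nonprescription drugs → 4.25% → £0.43
Tax on nonprescription drugs = £0.20 + £0.67 + £0.29 + £0.43 = £1.59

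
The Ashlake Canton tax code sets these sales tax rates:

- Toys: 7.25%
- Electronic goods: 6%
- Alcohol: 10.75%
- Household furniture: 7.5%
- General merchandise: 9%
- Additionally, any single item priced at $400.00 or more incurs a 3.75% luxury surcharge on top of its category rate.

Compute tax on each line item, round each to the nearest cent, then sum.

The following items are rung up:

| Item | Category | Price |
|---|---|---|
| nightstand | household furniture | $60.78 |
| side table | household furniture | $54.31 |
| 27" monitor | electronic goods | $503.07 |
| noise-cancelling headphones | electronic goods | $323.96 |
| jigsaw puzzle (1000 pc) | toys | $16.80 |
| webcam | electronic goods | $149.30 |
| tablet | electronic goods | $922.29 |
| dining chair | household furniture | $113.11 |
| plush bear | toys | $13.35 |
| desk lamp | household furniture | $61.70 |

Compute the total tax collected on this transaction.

Nightstand $60.78: household furniture → 7.5% → $4.56
Side table $54.31: household furniture → 7.5% → $4.07
27" monitor $503.07: electronic goods → 6% + 3.75% surcharge = 9.75% → $49.05
Noise-cancelling headphones $323.96: electronic goods → 6% → $19.44
Jigsaw puzzle (1000 pc) $16.80: toys → 7.25% → $1.22
Webcam $149.30: electronic goods → 6% → $8.96
Tablet $922.29: electronic goods → 6% + 3.75% surcharge = 9.75% → $89.92
Dining chair $113.11: household furniture → 7.5% → $8.48
Plush bear $13.35: toys → 7.25% → $0.97
Desk lamp $61.70: household furniture → 7.5% → $4.63
Total tax = $4.56 + $4.07 + $49.05 + $19.44 + $1.22 + $8.96 + $89.92 + $8.48 + $0.97 + $4.63 = $191.30

$191.30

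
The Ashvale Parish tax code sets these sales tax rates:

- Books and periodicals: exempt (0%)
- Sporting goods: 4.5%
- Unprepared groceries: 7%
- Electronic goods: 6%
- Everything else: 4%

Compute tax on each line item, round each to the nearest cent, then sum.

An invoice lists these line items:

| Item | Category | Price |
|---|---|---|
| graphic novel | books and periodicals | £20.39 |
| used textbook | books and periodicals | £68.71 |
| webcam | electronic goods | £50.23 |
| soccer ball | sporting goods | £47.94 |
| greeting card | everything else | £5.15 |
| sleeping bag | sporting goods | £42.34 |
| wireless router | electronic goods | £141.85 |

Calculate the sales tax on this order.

£15.80

Graphic novel £20.39: books and periodicals → 0% → £0.00
Used textbook £68.71: books and periodicals → 0% → £0.00
Webcam £50.23: electronic goods → 6% → £3.01
Soccer ball £47.94: sporting goods → 4.5% → £2.16
Greeting card £5.15: everything else → 4% → £0.21
Sleeping bag £42.34: sporting goods → 4.5% → £1.91
Wireless router £141.85: electronic goods → 6% → £8.51
Total tax = £3.01 + £2.16 + £0.21 + £1.91 + £8.51 = £15.80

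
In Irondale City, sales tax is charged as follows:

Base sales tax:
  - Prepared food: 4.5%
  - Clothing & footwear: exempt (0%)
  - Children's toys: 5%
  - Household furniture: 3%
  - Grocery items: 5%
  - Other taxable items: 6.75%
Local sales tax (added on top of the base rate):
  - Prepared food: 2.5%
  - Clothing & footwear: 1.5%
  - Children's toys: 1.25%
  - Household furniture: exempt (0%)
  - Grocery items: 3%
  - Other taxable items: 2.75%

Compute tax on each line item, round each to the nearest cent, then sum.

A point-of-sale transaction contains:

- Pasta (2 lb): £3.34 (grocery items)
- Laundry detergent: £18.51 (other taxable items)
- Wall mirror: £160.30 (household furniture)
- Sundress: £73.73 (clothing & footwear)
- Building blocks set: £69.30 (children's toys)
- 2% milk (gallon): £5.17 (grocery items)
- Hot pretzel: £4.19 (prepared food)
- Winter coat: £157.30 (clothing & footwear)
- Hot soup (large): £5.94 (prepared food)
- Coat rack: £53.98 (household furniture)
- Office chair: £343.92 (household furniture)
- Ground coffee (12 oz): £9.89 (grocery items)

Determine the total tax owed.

Pasta (2 lb) £3.34: grocery items → 5% + 3% local = 8% → £0.27
Laundry detergent £18.51: other taxable items → 6.75% + 2.75% local = 9.5% → £1.76
Wall mirror £160.30: household furniture → 3% + 0% local = 3% → £4.81
Sundress £73.73: clothing & footwear → 0% + 1.5% local = 1.5% → £1.11
Building blocks set £69.30: children's toys → 5% + 1.25% local = 6.25% → £4.33
2% milk (gallon) £5.17: grocery items → 5% + 3% local = 8% → £0.41
Hot pretzel £4.19: prepared food → 4.5% + 2.5% local = 7% → £0.29
Winter coat £157.30: clothing & footwear → 0% + 1.5% local = 1.5% → £2.36
Hot soup (large) £5.94: prepared food → 4.5% + 2.5% local = 7% → £0.42
Coat rack £53.98: household furniture → 3% + 0% local = 3% → £1.62
Office chair £343.92: household furniture → 3% + 0% local = 3% → £10.32
Ground coffee (12 oz) £9.89: grocery items → 5% + 3% local = 8% → £0.79
Total tax = £0.27 + £1.76 + £4.81 + £1.11 + £4.33 + £0.41 + £0.29 + £2.36 + £0.42 + £1.62 + £10.32 + £0.79 = £28.49

£28.49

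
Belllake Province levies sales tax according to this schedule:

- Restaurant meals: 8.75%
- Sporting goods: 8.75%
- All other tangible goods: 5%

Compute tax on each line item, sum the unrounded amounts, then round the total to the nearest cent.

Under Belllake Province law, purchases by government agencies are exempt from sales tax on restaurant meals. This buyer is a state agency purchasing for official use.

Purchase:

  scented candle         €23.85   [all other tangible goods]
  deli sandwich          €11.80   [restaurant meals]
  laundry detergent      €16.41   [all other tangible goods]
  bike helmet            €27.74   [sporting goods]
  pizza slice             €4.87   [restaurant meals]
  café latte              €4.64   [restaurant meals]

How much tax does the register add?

Scented candle €23.85: all other tangible goods → 5% → €1.1925
Deli sandwich €11.80: restaurant meals, buyer-exempt → 0% → €0.00
Laundry detergent €16.41: all other tangible goods → 5% → €0.8205
Bike helmet €27.74: sporting goods → 8.75% → €2.42725
Pizza slice €4.87: restaurant meals, buyer-exempt → 0% → €0.00
Café latte €4.64: restaurant meals, buyer-exempt → 0% → €0.00
Unrounded tax sum = €4.44025 → €4.44

€4.44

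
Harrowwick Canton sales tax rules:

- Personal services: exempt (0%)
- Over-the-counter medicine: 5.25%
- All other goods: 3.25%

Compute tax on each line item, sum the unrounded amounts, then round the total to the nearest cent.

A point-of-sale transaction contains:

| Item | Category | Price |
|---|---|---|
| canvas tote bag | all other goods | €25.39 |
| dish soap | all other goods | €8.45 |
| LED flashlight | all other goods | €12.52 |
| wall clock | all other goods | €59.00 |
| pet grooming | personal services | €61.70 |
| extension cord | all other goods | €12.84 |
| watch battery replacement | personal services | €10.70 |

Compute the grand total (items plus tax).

€194.44

Canvas tote bag €25.39: all other goods → 3.25% → €0.825175
Dish soap €8.45: all other goods → 3.25% → €0.274625
LED flashlight €12.52: all other goods → 3.25% → €0.4069
Wall clock €59.00: all other goods → 3.25% → €1.9175
Pet grooming €61.70: personal services → 0% → €0.00
Extension cord €12.84: all other goods → 3.25% → €0.4173
Watch battery replacement €10.70: personal services → 0% → €0.00
Subtotal = €190.60; unrounded tax = €3.8415 → €3.84; total due = €194.44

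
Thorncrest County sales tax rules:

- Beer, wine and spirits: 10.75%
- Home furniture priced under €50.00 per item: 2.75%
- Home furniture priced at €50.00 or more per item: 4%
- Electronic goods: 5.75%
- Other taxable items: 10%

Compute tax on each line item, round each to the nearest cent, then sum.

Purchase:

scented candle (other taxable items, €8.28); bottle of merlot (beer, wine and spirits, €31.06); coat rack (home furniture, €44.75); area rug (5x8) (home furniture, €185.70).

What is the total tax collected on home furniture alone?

Coat rack €44.75: home furniture, under €50.00 → 2.75% → €1.23
Area rug (5x8) €185.70: home furniture, €50.00 or more → 4% → €7.43
Tax on home furniture = €1.23 + €7.43 = €8.66

€8.66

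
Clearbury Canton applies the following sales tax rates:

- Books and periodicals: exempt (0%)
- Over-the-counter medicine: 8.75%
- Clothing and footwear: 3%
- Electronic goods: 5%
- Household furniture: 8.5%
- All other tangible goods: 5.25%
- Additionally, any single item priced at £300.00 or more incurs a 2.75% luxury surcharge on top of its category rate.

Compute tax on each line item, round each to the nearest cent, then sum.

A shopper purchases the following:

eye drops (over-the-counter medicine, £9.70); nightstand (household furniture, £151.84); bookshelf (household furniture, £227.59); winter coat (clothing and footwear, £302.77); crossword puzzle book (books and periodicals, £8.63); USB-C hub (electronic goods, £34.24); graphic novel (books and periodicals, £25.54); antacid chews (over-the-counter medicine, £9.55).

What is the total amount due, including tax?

£822.93

Eye drops £9.70: over-the-counter medicine → 8.75% → £0.85
Nightstand £151.84: household furniture → 8.5% → £12.91
Bookshelf £227.59: household furniture → 8.5% → £19.35
Winter coat £302.77: clothing and footwear → 3% + 2.75% surcharge = 5.75% → £17.41
Crossword puzzle book £8.63: books and periodicals → 0% → £0.00
USB-C hub £34.24: electronic goods → 5% → £1.71
Graphic novel £25.54: books and periodicals → 0% → £0.00
Antacid chews £9.55: over-the-counter medicine → 8.75% → £0.84
Subtotal = £769.86; tax = £53.07; total due = £822.93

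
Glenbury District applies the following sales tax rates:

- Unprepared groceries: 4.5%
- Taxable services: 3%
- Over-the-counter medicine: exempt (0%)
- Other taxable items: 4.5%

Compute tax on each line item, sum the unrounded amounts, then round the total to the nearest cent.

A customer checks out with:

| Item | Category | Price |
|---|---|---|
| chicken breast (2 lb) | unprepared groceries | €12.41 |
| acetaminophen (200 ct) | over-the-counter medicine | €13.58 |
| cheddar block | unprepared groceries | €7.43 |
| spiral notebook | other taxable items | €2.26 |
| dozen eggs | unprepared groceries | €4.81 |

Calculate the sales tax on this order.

Chicken breast (2 lb) €12.41: unprepared groceries → 4.5% → €0.55845
Acetaminophen (200 ct) €13.58: over-the-counter medicine → 0% → €0.00
Cheddar block €7.43: unprepared groceries → 4.5% → €0.33435
Spiral notebook €2.26: other taxable items → 4.5% → €0.1017
Dozen eggs €4.81: unprepared groceries → 4.5% → €0.21645
Unrounded tax sum = €1.21095 → €1.21

€1.21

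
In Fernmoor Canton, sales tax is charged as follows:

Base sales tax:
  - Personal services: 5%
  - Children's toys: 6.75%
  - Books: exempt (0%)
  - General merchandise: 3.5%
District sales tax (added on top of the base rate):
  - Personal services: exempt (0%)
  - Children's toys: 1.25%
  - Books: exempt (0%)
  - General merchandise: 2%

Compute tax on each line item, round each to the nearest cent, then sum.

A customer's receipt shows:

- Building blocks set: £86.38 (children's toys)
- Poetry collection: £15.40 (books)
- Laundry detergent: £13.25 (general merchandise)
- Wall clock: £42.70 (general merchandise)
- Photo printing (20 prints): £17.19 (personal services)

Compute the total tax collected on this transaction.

£10.85

Building blocks set £86.38: children's toys → 6.75% + 1.25% district = 8% → £6.91
Poetry collection £15.40: books → 0% + 0% district = 0% → £0.00
Laundry detergent £13.25: general merchandise → 3.5% + 2% district = 5.5% → £0.73
Wall clock £42.70: general merchandise → 3.5% + 2% district = 5.5% → £2.35
Photo printing (20 prints) £17.19: personal services → 5% + 0% district = 5% → £0.86
Total tax = £6.91 + £0.73 + £2.35 + £0.86 = £10.85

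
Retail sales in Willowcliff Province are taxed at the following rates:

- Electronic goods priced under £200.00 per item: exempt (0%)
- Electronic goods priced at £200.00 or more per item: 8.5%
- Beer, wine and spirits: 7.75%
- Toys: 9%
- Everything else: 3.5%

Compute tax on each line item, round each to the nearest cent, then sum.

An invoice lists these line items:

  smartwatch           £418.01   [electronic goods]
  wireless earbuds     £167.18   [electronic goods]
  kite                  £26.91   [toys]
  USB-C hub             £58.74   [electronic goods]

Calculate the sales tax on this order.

£37.95

Smartwatch £418.01: electronic goods, £200.00 or more → 8.5% → £35.53
Wireless earbuds £167.18: electronic goods, under £200.00 → 0% → £0.00
Kite £26.91: toys → 9% → £2.42
USB-C hub £58.74: electronic goods, under £200.00 → 0% → £0.00
Total tax = £35.53 + £2.42 = £37.95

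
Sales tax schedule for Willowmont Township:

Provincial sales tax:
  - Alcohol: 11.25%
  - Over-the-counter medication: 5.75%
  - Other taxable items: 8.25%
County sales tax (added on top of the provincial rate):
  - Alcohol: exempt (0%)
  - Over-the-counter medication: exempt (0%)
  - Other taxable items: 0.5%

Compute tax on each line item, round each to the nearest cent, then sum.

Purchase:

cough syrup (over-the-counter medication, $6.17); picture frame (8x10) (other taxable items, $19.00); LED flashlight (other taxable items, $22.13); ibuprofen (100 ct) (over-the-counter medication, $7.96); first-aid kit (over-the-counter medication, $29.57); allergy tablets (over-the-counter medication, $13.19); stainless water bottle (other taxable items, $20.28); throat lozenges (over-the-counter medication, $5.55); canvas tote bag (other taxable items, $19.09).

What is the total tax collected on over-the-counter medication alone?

Cough syrup $6.17: over-the-counter medication → 5.75% + 0% county = 5.75% → $0.35
Ibuprofen (100 ct) $7.96: over-the-counter medication → 5.75% + 0% county = 5.75% → $0.46
First-aid kit $29.57: over-the-counter medication → 5.75% + 0% county = 5.75% → $1.70
Allergy tablets $13.19: over-the-counter medication → 5.75% + 0% county = 5.75% → $0.76
Throat lozenges $5.55: over-the-counter medication → 5.75% + 0% county = 5.75% → $0.32
Tax on over-the-counter medication = $0.35 + $0.46 + $1.70 + $0.76 + $0.32 = $3.59

$3.59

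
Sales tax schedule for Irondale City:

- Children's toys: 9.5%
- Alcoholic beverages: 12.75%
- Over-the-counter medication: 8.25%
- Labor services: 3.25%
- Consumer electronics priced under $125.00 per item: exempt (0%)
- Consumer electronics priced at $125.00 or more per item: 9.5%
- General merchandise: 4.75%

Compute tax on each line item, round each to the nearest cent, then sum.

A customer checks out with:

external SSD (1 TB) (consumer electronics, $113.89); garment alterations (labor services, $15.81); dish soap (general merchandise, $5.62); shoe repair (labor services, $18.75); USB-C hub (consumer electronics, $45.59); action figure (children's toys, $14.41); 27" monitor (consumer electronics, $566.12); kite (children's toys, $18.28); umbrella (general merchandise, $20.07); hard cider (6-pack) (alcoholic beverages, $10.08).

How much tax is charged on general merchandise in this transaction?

Dish soap $5.62: general merchandise → 4.75% → $0.27
Umbrella $20.07: general merchandise → 4.75% → $0.95
Tax on general merchandise = $0.27 + $0.95 = $1.22

$1.22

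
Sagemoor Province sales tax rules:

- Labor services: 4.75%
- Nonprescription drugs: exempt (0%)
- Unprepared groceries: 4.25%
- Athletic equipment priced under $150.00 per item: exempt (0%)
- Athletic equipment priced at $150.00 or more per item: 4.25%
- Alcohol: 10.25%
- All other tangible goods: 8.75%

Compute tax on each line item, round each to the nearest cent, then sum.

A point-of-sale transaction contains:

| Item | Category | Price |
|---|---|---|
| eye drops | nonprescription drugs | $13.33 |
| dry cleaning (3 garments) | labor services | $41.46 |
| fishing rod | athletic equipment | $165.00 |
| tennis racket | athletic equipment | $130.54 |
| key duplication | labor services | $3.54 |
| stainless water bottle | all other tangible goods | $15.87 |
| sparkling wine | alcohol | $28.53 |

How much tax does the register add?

$13.46

Eye drops $13.33: nonprescription drugs → 0% → $0.00
Dry cleaning (3 garments) $41.46: labor services → 4.75% → $1.97
Fishing rod $165.00: athletic equipment, $150.00 or more → 4.25% → $7.01
Tennis racket $130.54: athletic equipment, under $150.00 → 0% → $0.00
Key duplication $3.54: labor services → 4.75% → $0.17
Stainless water bottle $15.87: all other tangible goods → 8.75% → $1.39
Sparkling wine $28.53: alcohol → 10.25% → $2.92
Total tax = $1.97 + $7.01 + $0.17 + $1.39 + $2.92 = $13.46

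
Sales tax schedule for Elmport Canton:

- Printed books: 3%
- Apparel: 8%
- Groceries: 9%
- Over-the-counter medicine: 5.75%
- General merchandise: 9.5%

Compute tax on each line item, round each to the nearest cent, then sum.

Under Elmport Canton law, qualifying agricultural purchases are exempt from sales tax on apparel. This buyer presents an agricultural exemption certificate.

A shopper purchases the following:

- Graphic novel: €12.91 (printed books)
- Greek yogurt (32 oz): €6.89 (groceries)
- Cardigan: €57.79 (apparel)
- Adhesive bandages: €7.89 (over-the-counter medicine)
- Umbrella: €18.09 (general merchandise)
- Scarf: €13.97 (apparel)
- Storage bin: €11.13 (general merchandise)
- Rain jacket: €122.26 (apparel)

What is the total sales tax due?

€4.24

Graphic novel €12.91: printed books → 3% → €0.39
Greek yogurt (32 oz) €6.89: groceries → 9% → €0.62
Cardigan €57.79: apparel, buyer-exempt → 0% → €0.00
Adhesive bandages €7.89: over-the-counter medicine → 5.75% → €0.45
Umbrella €18.09: general merchandise → 9.5% → €1.72
Scarf €13.97: apparel, buyer-exempt → 0% → €0.00
Storage bin €11.13: general merchandise → 9.5% → €1.06
Rain jacket €122.26: apparel, buyer-exempt → 0% → €0.00
Total tax = €0.39 + €0.62 + €0.45 + €1.72 + €1.06 = €4.24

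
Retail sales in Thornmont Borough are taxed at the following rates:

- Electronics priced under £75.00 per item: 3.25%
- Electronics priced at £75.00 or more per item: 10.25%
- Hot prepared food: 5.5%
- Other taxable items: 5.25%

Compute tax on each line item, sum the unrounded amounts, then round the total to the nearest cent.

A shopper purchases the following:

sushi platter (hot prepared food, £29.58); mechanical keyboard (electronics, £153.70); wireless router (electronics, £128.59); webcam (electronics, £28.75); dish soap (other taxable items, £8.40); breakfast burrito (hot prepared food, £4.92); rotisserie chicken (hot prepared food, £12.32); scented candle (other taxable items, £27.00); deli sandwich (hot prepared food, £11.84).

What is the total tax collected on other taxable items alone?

£1.86

Dish soap £8.40: other taxable items → 5.25% → £0.441
Scented candle £27.00: other taxable items → 5.25% → £1.4175
Tax on other taxable items: unrounded sum = £1.8585 → £1.86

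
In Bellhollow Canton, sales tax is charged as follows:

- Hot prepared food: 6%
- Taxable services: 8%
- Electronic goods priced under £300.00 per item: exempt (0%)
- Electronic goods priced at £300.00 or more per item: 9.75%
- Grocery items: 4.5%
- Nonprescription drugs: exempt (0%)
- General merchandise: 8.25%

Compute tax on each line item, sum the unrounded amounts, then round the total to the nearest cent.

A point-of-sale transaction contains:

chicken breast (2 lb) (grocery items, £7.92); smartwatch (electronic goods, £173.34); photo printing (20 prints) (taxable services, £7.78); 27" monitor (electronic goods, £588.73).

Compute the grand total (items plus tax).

Chicken breast (2 lb) £7.92: grocery items → 4.5% → £0.3564
Smartwatch £173.34: electronic goods, under £300.00 → 0% → £0.00
Photo printing (20 prints) £7.78: taxable services → 8% → £0.6224
27" monitor £588.73: electronic goods, £300.00 or more → 9.75% → £57.401175
Subtotal = £777.77; unrounded tax = £58.379975 → £58.38; total due = £836.15

£836.15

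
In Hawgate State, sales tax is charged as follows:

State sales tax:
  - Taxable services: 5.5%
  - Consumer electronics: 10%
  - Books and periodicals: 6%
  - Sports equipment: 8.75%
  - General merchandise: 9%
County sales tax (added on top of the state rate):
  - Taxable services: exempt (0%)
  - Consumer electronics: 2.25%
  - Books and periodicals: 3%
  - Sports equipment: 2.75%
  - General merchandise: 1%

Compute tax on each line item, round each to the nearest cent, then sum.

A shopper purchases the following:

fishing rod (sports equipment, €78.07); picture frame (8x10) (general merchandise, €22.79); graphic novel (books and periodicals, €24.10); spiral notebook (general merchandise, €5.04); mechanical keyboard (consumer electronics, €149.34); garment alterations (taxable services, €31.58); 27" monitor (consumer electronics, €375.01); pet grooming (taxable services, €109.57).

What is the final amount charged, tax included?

€881.43

Fishing rod €78.07: sports equipment → 8.75% + 2.75% county = 11.5% → €8.98
Picture frame (8x10) €22.79: general merchandise → 9% + 1% county = 10% → €2.28
Graphic novel €24.10: books and periodicals → 6% + 3% county = 9% → €2.17
Spiral notebook €5.04: general merchandise → 9% + 1% county = 10% → €0.50
Mechanical keyboard €149.34: consumer electronics → 10% + 2.25% county = 12.25% → €18.29
Garment alterations €31.58: taxable services → 5.5% + 0% county = 5.5% → €1.74
27" monitor €375.01: consumer electronics → 10% + 2.25% county = 12.25% → €45.94
Pet grooming €109.57: taxable services → 5.5% + 0% county = 5.5% → €6.03
Subtotal = €795.50; tax = €85.93; total due = €881.43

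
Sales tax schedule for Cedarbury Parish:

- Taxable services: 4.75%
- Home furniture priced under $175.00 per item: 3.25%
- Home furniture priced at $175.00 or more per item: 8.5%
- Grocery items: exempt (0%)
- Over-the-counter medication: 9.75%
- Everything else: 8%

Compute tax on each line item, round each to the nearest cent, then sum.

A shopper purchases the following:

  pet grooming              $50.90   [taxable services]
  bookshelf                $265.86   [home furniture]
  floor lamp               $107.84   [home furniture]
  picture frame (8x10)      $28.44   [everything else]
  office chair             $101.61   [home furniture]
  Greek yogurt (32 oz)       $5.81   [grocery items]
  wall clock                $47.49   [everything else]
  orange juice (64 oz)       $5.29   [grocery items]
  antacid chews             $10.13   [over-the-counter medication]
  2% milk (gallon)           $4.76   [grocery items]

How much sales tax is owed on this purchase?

Pet grooming $50.90: taxable services → 4.75% → $2.42
Bookshelf $265.86: home furniture, $175.00 or more → 8.5% → $22.60
Floor lamp $107.84: home furniture, under $175.00 → 3.25% → $3.50
Picture frame (8x10) $28.44: everything else → 8% → $2.28
Office chair $101.61: home furniture, under $175.00 → 3.25% → $3.30
Greek yogurt (32 oz) $5.81: grocery items → 0% → $0.00
Wall clock $47.49: everything else → 8% → $3.80
Orange juice (64 oz) $5.29: grocery items → 0% → $0.00
Antacid chews $10.13: over-the-counter medication → 9.75% → $0.99
2% milk (gallon) $4.76: grocery items → 0% → $0.00
Total tax = $2.42 + $22.60 + $3.50 + $2.28 + $3.30 + $3.80 + $0.99 = $38.89

$38.89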